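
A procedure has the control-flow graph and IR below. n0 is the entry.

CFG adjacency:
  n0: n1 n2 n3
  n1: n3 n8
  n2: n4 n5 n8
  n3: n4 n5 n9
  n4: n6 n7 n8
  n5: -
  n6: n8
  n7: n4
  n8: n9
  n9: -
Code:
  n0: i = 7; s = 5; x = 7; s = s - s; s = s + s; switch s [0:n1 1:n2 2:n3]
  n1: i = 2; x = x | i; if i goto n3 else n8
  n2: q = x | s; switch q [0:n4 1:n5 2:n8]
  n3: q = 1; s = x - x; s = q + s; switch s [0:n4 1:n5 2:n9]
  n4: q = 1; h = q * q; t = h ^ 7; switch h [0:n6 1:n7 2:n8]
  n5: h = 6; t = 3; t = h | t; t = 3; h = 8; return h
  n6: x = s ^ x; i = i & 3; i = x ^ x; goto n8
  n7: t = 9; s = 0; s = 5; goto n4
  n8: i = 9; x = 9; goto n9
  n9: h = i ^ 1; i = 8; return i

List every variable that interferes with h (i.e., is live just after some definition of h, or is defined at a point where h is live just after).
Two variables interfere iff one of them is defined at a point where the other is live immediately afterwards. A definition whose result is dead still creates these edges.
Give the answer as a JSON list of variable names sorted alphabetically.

Block summaries:
  n0: {i,s,x} / ∅
  n1: {i,x} / {x}
  n2: {q} / {s,x}
  n3: {q,s} / {x}
  n4: {h,q,t} / ∅
  n5: {h,t} / ∅
  n6: {i,x} / {i,s,x}
  n7: {s,t} / ∅
  n8: {i,x} / ∅
  n9: {h,i} / {i}

Liveness:
  n0: in=∅ out={i,s,x}
  n1: in={x} out={i,x}
  n2: in={i,s,x} out={i,s,x}
  n3: in={i,x} out={i,s,x}
  n4: in={i,s,x} out={i,s,x}
  n5: in=∅ out=∅
  n6: in={i,s,x} out=∅
  n7: in={i,x} out={i,s,x}
  n8: in=∅ out={i}
  n9: in={i} out=∅

Interference:
  h↔{i,s,t,x}
  i↔{h,q,s,t,x}
  q↔{i,s,x}
  s↔{h,i,q,t,x}
  t↔{h,i,s,x}
  x↔{h,i,q,s,t}

N(h) = ["i", "s", "t", "x"]

Answer: ["i", "s", "t", "x"]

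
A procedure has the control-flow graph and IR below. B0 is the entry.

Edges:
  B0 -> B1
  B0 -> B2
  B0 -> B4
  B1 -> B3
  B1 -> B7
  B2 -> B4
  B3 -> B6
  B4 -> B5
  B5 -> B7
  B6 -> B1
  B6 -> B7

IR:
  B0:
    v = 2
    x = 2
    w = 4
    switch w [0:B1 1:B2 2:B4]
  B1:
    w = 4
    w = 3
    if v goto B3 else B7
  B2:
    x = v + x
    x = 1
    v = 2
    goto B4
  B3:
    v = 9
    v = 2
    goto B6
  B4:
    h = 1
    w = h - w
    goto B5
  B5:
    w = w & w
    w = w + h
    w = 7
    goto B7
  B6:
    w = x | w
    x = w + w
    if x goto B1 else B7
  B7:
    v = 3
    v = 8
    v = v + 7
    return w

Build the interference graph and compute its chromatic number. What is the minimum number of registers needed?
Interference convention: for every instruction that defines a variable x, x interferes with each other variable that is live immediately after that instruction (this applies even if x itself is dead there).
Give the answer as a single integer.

Answer: 3

Analysis:
Block summaries:
  B0 def {v,w,x} use ∅
  B1 def {w} use {v}
  B2 def {v,x} use {v,x}
  B3 def {v} use ∅
  B4 def {h,w} use {w}
  B5 def {w} use {h,w}
  B6 def {w,x} use {w,x}
  B7 def {v} use {w}

Liveness:
  live B0: ∅→{v,w,x}
  live B1: {v,x}→{w,x}
  live B2: {v,w,x}→{w}
  live B3: {w,x}→{v,w,x}
  live B4: {w}→{h,w}
  live B5: {h,w}→{w}
  live B6: {v,w,x}→{v,w,x}
  live B7: {w}→∅

Interfere edges:
  h: {w}
  v: {w,x}
  w: {h,v,x}
  x: {v,w}

Registers:
  {v,w,x} pairwise interfere (3-clique) ⇒ χ ≥ 3
  3-colouring: R0={w}  R1={h,v}  R2={x}
  χ = 3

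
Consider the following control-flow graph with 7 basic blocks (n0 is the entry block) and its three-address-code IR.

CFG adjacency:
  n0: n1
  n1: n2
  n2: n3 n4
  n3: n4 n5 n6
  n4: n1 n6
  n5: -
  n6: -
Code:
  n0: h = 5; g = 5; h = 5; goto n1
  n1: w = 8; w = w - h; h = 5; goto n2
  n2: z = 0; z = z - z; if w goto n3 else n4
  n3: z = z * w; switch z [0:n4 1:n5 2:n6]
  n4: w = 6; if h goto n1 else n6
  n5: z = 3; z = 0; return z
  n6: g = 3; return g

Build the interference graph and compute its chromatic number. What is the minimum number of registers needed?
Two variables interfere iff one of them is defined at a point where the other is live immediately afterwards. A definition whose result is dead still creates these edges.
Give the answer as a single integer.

def/use:
  n0 def {g,h} use ∅
  n1 def {h,w} use {h}
  n2 def {z} use {w}
  n3 def {z} use {w,z}
  n4 def {w} use {h}
  n5 def {z} use ∅
  n6 def {g} use ∅

Liveness:
  live n0: ∅→{h}
  live n1: {h}→{h,w}
  live n2: {h,w}→{h,w,z}
  live n3: {h,w,z}→{h}
  live n4: {h}→{h}
  live n5: ∅→∅
  live n6: ∅→∅

Conflict graph:
  g: ∅
  h: {w,z}
  w: {h,z}
  z: {h,w}

Registers:
  clique {h,w,z} ⇒ need ≥ 3
  3-colouring: c0={g,h}  c1={w}  c2={z}
  χ = 3

Answer: 3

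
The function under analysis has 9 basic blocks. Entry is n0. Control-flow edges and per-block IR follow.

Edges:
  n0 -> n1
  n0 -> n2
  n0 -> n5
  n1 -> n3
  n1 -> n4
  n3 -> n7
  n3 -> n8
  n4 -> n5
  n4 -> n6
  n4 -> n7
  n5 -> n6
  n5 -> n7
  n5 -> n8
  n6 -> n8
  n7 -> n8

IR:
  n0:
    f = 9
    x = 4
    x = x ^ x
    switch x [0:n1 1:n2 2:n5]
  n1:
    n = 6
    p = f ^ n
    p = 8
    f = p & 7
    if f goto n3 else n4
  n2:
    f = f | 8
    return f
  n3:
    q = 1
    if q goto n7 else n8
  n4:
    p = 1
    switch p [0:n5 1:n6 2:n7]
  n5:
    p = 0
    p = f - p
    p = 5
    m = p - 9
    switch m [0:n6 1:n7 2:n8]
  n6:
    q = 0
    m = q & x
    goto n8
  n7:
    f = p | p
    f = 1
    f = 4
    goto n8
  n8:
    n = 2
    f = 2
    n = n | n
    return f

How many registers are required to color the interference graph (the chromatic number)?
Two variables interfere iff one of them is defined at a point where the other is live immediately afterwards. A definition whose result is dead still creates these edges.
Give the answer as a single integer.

Answer: 3

Derivation:
Block summaries:
  n0: def={f,x} ue=∅
  n1: def={f,n,p} ue={f}
  n2: def={f} ue={f}
  n3: def={q} ue=∅
  n4: def={p} ue=∅
  n5: def={m,p} ue={f}
  n6: def={m,q} ue={x}
  n7: def={f} ue={p}
  n8: def={f,n} ue=∅

Live sets:
  live n0: ∅→{f,x}
  live n1: {f,x}→{f,p,x}
  live n2: {f}→∅
  live n3: {p}→{p}
  live n4: {f,x}→{f,p,x}
  live n5: {f,x}→{p,x}
  live n6: {x}→∅
  live n7: {p}→∅
  live n8: ∅→∅

Interfere edges:
  f↔{n,p,x}
  m↔{p,x}
  n↔{f,x}
  p↔{f,m,q,x}
  q↔{p,x}
  x↔{f,m,n,p,q}

Colouring:
  clique {f,n,x} ⇒ need ≥ 3
  assign f→c2 m→c2 n→c1 p→c1 q→c2 x→c0 — no edge inside a register ⇒ χ ≤ 3
  χ = 3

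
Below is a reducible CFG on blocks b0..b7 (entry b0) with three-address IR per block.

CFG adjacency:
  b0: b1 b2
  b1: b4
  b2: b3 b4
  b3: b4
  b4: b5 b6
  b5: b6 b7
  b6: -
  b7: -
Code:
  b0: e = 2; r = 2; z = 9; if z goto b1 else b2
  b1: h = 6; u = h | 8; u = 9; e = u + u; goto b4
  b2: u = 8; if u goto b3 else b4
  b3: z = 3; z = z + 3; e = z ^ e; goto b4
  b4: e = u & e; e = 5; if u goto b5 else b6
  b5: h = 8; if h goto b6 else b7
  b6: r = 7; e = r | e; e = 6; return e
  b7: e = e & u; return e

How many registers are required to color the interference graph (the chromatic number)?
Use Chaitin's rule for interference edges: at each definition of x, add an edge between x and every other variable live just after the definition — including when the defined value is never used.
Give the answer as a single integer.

Block summaries:
  b0: def={e,r,z} ue=∅
  b1: def={e,h,u} ue=∅
  b2: def={u} ue=∅
  b3: def={e,z} ue={e}
  b4: def={e} ue={e,u}
  b5: def={h} ue=∅
  b6: def={e,r} ue={e}
  b7: def={e} ue={e,u}

Backward fixpoint:
  live b0: ∅→{e}
  live b1: ∅→{e,u}
  live b2: {e}→{e,u}
  live b3: {e,u}→{e,u}
  live b4: {e,u}→{e,u}
  live b5: {e,u}→{e,u}
  live b6: {e}→∅
  live b7: {e,u}→∅

Interfere edges:
  e — {h,r,u,z}
  h — {e,u}
  r — {e}
  u — {e,h,z}
  z — {e,u}

Chromatic number:
  clique {e,h,u} ⇒ need ≥ 3
  3-colouring: c0={e}  c1={r,u}  c2={h,z}
  χ = 3

Answer: 3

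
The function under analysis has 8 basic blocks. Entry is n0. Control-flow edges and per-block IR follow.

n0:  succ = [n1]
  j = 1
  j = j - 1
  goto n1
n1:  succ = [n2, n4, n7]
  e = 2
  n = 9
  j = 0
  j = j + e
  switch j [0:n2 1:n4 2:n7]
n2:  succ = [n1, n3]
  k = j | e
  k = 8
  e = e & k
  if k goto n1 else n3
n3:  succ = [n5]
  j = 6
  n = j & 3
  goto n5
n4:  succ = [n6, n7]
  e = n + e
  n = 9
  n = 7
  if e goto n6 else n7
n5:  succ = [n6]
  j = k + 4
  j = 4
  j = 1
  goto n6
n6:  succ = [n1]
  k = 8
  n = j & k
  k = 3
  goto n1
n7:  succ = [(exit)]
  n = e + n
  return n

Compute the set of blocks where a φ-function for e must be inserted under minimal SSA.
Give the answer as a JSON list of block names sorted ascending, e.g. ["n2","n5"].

Answer: ["n1", "n6", "n7"]

Analysis:
idom tree: n1←n0 n2←n1 n3←n2 n4←n1 n5←n3 n6←n1 n7←n1
Dom at joins:
  n1: preds {n0,n2,n6}: {n0} ∩ {n0,n1,n2} ∩ {n0,n1,n6} = {n0}; idom=n0
  n6: preds {n4,n5}: {n0,n1,n4} ∩ {n0,n1,n2,n3,n5} = {n0,n1}; idom=n1
  n7: preds {n1,n4}: {n0,n1} ∩ {n0,n1,n4} = {n0,n1}; idom=n1

Frontier:
  join n1 pred n0: · stop@n0
  join n1 pred n2: n2→n1 stop@n0
  join n1 pred n6: n6→n1 stop@n0
  join n6 pred n4: n4 stop@n1
  join n6 pred n5: n5→n3→n2 stop@n1
  join n7 pred n1: · stop@n1
  join n7 pred n4: n4 stop@n1
  DF(n0)=∅
  DF(n1)={n1}
  DF(n2)={n1,n6}
  DF(n3)={n6}
  DF(n4)={n6,n7}
  DF(n5)={n6}
  DF(n6)={n1}
  DF(n7)=∅

φ for e: defs {n1,n2,n4}
  DF⁺ = {n1,n6,n7}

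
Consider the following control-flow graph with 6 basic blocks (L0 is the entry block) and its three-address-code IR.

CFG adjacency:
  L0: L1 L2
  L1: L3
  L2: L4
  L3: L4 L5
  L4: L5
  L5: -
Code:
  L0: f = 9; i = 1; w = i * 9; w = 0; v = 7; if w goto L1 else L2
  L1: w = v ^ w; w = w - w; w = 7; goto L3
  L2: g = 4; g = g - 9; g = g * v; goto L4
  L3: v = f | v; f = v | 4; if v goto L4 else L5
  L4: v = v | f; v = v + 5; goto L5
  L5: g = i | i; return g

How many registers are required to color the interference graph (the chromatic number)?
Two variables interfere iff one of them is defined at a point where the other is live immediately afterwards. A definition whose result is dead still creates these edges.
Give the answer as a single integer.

Answer: 4

Analysis:
def/use:
  L0: {f,i,v,w} / ∅
  L1: {w} / {v,w}
  L2: {g} / {v}
  L3: {f,v} / {f,v}
  L4: {v} / {f,v}
  L5: {g} / {i}

Backward fixpoint:
  live L0: ∅→{f,i,v,w}
  live L1: {f,i,v,w}→{f,i,v}
  live L2: {f,i,v}→{f,i,v}
  live L3: {f,i,v}→{f,i,v}
  live L4: {f,i,v}→{i}
  live L5: {i}→∅

Interfere edges:
  f: {g,i,v,w}
  g: {f,i,v}
  i: {f,g,v,w}
  v: {f,g,i,w}
  w: {f,i,v}

Colouring:
  lower bound: {f,g,i,v} mutually conflict ⇒ χ ≥ 4
  4-colouring: c0={f}  c1={i}  c2={v}  c3={g,w}
  χ = 4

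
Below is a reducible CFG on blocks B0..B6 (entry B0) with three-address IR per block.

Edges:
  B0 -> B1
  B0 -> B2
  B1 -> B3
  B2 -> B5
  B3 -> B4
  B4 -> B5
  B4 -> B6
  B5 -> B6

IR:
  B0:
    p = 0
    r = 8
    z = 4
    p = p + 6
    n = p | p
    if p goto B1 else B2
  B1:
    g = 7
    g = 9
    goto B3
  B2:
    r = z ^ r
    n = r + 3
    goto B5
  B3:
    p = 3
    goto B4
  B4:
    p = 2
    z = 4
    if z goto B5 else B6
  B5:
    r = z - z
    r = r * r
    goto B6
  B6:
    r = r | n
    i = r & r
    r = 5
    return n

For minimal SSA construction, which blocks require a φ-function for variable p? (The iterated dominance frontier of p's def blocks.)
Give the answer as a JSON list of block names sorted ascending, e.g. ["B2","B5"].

Answer: ["B5", "B6"]

Derivation:
idom tree: B1←B0 B2←B0 B3←B1 B4←B3 B5←B0 B6←B0
Dom at joins:
  B5: preds {B2,B4}: {B0,B2} ∩ {B0,B1,B3,B4} = {B0}; idom=B0
  B6: preds {B4,B5}: {B0,B1,B3,B4} ∩ {B0,B5} = {B0}; idom=B0

Frontier:
  B5←B2: walk B2 to B0
  B5←B4: walk B4→B3→B1 to B0
  B6←B4: walk B4→B3→B1 to B0
  B6←B5: walk B5 to B0
  B0: DF=∅
  B1: DF={B5,B6}
  B2: DF={B5}
  B3: DF={B5,B6}
  B4: DF={B5,B6}
  B5: DF={B6}
  B6: DF=∅

φ for p: defs {B0,B3,B4}
  DF⁺ = {B5,B6}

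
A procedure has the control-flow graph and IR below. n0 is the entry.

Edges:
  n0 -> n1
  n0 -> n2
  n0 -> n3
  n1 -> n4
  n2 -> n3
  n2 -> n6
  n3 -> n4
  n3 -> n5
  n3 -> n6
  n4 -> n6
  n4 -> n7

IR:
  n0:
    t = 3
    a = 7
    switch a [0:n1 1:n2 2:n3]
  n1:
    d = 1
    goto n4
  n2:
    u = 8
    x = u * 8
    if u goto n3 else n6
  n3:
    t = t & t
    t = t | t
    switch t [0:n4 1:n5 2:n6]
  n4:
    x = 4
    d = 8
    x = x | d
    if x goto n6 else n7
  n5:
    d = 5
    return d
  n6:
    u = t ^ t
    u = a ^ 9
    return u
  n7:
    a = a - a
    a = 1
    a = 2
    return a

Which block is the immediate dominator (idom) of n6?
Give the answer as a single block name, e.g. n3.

idom tree: n1←n0 n2←n0 n3←n0 n4←n0 n5←n3 n6←n0 n7←n4
Join-block Dom:
  n3: preds {n0,n2}: {n0} ∩ {n0,n2} = {n0}; idom=n0
  n4: preds {n1,n3}: {n0,n1} ∩ {n0,n3} = {n0}; idom=n0
  n6: preds {n2,n3,n4}: {n0,n2} ∩ {n0,n3} ∩ {n0,n4} = {n0}; idom=n0

idom(n6) = n0

Answer: n0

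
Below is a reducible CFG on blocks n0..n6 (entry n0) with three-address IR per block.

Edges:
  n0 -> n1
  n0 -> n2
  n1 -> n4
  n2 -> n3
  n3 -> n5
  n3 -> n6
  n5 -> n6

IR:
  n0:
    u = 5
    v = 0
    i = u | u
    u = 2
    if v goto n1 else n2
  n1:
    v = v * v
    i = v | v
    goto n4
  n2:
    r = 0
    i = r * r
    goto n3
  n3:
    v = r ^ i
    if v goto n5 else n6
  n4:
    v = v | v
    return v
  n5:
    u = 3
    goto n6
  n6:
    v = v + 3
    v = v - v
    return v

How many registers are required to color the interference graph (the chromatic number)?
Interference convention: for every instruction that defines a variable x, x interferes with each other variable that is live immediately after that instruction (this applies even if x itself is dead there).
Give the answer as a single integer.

Answer: 2

Analysis:
def/use:
  n0: {i,u,v} / ∅
  n1: {i,v} / {v}
  n2: {i,r} / ∅
  n3: {v} / {i,r}
  n4: {v} / {v}
  n5: {u} / ∅
  n6: {v} / {v}

Liveness:
  n0: in=∅ out={v}
  n1: in={v} out={v}
  n2: in=∅ out={i,r}
  n3: in={i,r} out={v}
  n4: in={v} out=∅
  n5: in={v} out={v}
  n6: in={v} out=∅

Interference:
  i — {r,v}
  r — {i}
  u — {v}
  v — {i,u}

Chromatic number:
  lower bound: {i,r} mutually conflict ⇒ χ ≥ 2
  2-colouring: r0={i,u}  r1={r,v}
  χ = 2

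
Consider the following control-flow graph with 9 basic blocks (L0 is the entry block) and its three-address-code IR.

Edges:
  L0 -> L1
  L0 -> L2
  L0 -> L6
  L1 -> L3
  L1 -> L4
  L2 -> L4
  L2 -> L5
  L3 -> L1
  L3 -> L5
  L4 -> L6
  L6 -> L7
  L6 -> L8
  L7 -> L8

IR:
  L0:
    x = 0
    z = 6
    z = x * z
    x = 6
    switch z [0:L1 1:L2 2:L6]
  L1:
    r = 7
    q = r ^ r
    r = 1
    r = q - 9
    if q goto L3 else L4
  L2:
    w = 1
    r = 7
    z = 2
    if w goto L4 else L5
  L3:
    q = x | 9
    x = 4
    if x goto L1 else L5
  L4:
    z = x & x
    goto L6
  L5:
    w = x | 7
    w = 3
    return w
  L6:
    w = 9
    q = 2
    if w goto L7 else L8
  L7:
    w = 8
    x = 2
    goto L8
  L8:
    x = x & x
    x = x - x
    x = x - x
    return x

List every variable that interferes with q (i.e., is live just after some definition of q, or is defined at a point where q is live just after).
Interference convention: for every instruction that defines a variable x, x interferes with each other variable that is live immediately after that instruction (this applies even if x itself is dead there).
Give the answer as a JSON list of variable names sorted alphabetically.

Answer: ["r", "w", "x"]

Derivation:
def/use:
  L0: {x,z} / ∅
  L1: {q,r} / ∅
  L2: {r,w,z} / ∅
  L3: {q,x} / {x}
  L4: {z} / {x}
  L5: {w} / {x}
  L6: {q,w} / ∅
  L7: {w,x} / ∅
  L8: {x} / {x}

Liveness:
  live L0: ∅→{x}
  live L1: {x}→{x}
  live L2: {x}→{x}
  live L3: {x}→{x}
  live L4: {x}→{x}
  live L5: {x}→∅
  live L6: {x}→{x}
  live L7: ∅→{x}
  live L8: {x}→∅

Interference:
  q: {r,w,x}
  r: {q,w,x}
  w: {q,r,x,z}
  x: {q,r,w,z}
  z: {w,x}

N(q) = ["r", "w", "x"]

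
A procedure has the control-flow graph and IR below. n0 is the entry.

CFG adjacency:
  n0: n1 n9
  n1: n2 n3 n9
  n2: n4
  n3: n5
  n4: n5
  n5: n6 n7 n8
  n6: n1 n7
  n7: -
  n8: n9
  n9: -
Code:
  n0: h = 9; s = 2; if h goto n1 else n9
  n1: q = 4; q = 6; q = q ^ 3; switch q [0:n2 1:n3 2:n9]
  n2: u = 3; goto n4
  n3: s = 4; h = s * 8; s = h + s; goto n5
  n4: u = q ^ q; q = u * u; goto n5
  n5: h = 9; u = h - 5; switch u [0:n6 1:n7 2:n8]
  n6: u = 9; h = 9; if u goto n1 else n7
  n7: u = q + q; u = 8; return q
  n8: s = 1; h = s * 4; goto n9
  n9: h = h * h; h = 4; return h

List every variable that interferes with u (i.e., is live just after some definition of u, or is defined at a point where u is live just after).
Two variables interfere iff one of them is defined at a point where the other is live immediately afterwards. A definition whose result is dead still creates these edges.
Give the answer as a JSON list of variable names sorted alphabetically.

Answer: ["h", "q"]

Derivation:
Block summaries:
  n0: def={h,s} ue=∅
  n1: def={q} ue=∅
  n2: def={u} ue=∅
  n3: def={h,s} ue=∅
  n4: def={q,u} ue={q}
  n5: def={h,u} ue=∅
  n6: def={h,u} ue=∅
  n7: def={u} ue={q}
  n8: def={h,s} ue=∅
  n9: def={h} ue={h}

Liveness:
  n0 li=∅ lo={h}
  n1 li={h} lo={h,q}
  n2 li={q} lo={q}
  n3 li={q} lo={q}
  n4 li={q} lo={q}
  n5 li={q} lo={q}
  n6 li={q} lo={h,q}
  n7 li={q} lo=∅
  n8 li=∅ lo={h}
  n9 li={h} lo=∅

Interference:
  h↔{q,s,u}
  q↔{h,s,u}
  s↔{h,q}
  u↔{h,q}

N(u) = ["h", "q"]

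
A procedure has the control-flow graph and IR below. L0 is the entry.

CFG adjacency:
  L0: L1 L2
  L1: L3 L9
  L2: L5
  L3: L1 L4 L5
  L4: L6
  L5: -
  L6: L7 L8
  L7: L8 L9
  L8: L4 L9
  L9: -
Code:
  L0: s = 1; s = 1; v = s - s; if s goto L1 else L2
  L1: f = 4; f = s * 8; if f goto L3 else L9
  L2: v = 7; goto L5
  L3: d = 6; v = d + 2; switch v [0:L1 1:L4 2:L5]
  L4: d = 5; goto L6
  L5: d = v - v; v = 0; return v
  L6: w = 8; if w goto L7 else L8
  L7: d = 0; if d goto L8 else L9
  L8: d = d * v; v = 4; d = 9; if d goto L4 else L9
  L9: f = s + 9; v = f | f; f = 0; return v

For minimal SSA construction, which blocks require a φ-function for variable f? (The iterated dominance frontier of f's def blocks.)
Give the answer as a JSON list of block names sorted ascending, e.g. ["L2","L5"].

idom tree: L1←L0 L2←L0 L3←L1 L4←L3 L5←L0 L6←L4 L7←L6 L8←L6 L9←L1
Dom∩ at merges:
  L1: preds {L0,L3}: {L0} ∩ {L0,L1,L3} = {L0}; idom=L0
  L4: preds {L3,L8}: {L0,L1,L3} ∩ {L0,L1,L3,L4,L6,L8} = {L0,L1,L3}; idom=L3
  L5: preds {L2,L3}: {L0,L2} ∩ {L0,L1,L3} = {L0}; idom=L0
  L8: preds {L6,L7}: {L0,L1,L3,L4,L6} ∩ {L0,L1,L3,L4,L6,L7} = {L0,L1,L3,L4,L6}; idom=L6
  L9: preds {L1,L7,L8}: {L0,L1} ∩ {L0,L1,L3,L4,L6,L7} ∩ {L0,L1,L3,L4,L6,L8} = {L0,L1}; idom=L1

DF walk-up:
  join L1 pred L0: · stop@L0
  join L1 pred L3: L3→L1 stop@L0
  join L4 pred L3: · stop@L3
  join L4 pred L8: L8→L6→L4 stop@L3
  join L5 pred L2: L2 stop@L0
  join L5 pred L3: L3→L1 stop@L0
  join L8 pred L6: · stop@L6
  join L8 pred L7: L7 stop@L6
  join L9 pred L1: · stop@L1
  join L9 pred L7: L7→L6→L4→L3 stop@L1
  join L9 pred L8: L8→L6→L4→L3 stop@L1
  DF(L0)=∅
  DF(L1)={L1,L5}
  DF(L2)={L5}
  DF(L3)={L1,L5,L9}
  DF(L4)={L4,L9}
  DF(L5)=∅
  DF(L6)={L4,L9}
  DF(L7)={L8,L9}
  DF(L8)={L4,L9}
  DF(L9)=∅

φ for f: defs {L1,L9}
  DF⁺ = {L1,L5}

Answer: ["L1", "L5"]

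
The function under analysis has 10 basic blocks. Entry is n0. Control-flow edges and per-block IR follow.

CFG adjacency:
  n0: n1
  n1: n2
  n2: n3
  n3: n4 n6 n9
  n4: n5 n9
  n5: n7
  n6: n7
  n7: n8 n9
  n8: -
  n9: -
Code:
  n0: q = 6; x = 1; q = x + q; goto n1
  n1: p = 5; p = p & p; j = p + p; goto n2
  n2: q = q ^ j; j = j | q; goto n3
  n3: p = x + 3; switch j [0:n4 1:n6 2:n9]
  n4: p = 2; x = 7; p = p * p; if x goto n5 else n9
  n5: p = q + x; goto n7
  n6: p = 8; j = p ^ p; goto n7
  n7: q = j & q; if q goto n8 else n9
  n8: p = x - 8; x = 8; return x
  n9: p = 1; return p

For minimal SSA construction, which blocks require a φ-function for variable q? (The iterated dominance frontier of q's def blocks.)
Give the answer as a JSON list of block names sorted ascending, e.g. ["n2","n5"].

idom tree: n1←n0 n2←n1 n3←n2 n4←n3 n5←n4 n6←n3 n7←n3 n8←n7 n9←n3
Dom∩ at merges:
  n7: preds {n5,n6}: {n0,n1,n2,n3,n4,n5} ∩ {n0,n1,n2,n3,n6} = {n0,n1,n2,n3}; idom=n3
  n9: preds {n3,n4,n7}: {n0,n1,n2,n3} ∩ {n0,n1,n2,n3,n4} ∩ {n0,n1,n2,n3,n7} = {n0,n1,n2,n3}; idom=n3

DF walk-up:
  n7←n5: walk n5→n4 to n3
  n7←n6: walk n6 to n3
  n9←n3: walk · to n3
  n9←n4: walk n4 to n3
  n9←n7: walk n7 to n3
  DF(n0)=∅
  DF(n1)=∅
  DF(n2)=∅
  DF(n3)=∅
  DF(n4)={n7,n9}
  DF(n5)={n7}
  DF(n6)={n7}
  DF(n7)={n9}
  DF(n8)=∅
  DF(n9)=∅

φ for q: defs {n0,n2,n7}
  DF⁺ = {n9}

Answer: ["n9"]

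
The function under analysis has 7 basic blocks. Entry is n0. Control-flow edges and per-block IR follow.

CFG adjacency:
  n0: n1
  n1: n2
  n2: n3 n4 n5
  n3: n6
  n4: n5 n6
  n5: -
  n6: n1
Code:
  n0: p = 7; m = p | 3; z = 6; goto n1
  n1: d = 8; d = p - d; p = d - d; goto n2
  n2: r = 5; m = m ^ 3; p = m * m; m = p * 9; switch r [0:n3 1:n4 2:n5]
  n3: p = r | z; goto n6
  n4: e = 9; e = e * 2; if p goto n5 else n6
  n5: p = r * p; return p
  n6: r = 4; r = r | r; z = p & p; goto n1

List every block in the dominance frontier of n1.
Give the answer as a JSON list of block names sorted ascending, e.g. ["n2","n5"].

Answer: ["n1"]

Analysis:
idom tree: n1←n0 n2←n1 n3←n2 n4←n2 n5←n2 n6←n2
Dom at joins:
  n1: preds {n0,n6}: {n0} ∩ {n0,n1,n2,n6} = {n0}; idom=n0
  n5: preds {n2,n4}: {n0,n1,n2} ∩ {n0,n1,n2,n4} = {n0,n1,n2}; idom=n2
  n6: preds {n3,n4}: {n0,n1,n2,n3} ∩ {n0,n1,n2,n4} = {n0,n1,n2}; idom=n2

DF walk-up:
  n1←n0: walk · to n0
  n1←n6: walk n6→n2→n1 to n0
  n5←n2: walk · to n2
  n5←n4: walk n4 to n2
  n6←n3: walk n3 to n2
  n6←n4: walk n4 to n2
  DF(n0)=∅
  DF(n1)={n1}
  DF(n2)={n1}
  DF(n3)={n6}
  DF(n4)={n5,n6}
  DF(n5)=∅
  DF(n6)={n1}

DF(n1) = ["n1"]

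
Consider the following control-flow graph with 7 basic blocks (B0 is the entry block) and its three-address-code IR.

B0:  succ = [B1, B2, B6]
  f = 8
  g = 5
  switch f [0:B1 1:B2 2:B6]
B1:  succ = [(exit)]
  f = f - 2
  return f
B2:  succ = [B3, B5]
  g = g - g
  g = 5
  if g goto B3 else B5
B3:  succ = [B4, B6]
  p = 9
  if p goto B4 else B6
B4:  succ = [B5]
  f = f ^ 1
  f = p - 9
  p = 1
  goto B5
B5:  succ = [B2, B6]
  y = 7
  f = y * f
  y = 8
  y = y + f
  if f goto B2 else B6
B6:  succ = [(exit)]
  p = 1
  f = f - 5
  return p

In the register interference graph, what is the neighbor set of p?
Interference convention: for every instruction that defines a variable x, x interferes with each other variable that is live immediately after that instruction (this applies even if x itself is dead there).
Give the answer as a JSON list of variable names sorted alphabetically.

Block summaries:
  B0 def {f,g} use ∅
  B1 def {f} use {f}
  B2 def {g} use {g}
  B3 def {p} use ∅
  B4 def {f,p} use {f,p}
  B5 def {f,y} use {f}
  B6 def {f,p} use {f}

Backward fixpoint:
  live B0: ∅→{f,g}
  live B1: {f}→∅
  live B2: {f,g}→{f,g}
  live B3: {f,g}→{f,g,p}
  live B4: {f,g,p}→{f,g}
  live B5: {f,g}→{f,g}
  live B6: {f}→∅

Interference:
  f — {g,p,y}
  g — {f,p,y}
  p — {f,g}
  y — {f,g}

N(p) = ["f", "g"]

Answer: ["f", "g"]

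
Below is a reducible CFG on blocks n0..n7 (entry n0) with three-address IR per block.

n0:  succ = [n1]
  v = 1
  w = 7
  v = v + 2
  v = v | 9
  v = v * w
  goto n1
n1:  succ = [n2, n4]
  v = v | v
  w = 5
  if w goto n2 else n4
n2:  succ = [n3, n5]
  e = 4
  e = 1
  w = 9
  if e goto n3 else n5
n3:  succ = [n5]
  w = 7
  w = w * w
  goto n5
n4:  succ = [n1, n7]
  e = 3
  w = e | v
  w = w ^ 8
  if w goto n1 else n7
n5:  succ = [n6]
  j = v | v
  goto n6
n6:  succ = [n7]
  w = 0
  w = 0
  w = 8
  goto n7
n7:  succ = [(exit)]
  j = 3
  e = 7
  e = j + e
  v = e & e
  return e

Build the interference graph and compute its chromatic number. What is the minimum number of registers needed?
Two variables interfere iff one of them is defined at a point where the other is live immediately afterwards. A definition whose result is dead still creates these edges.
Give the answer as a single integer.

Answer: 3

Analysis:
Block summaries:
  n0 def {v,w} use ∅
  n1 def {v,w} use {v}
  n2 def {e,w} use ∅
  n3 def {w} use ∅
  n4 def {e,w} use {v}
  n5 def {j} use {v}
  n6 def {w} use ∅
  n7 def {e,j,v} use ∅

Live sets:
  n0 li=∅ lo={v}
  n1 li={v} lo={v}
  n2 li={v} lo={v}
  n3 li={v} lo={v}
  n4 li={v} lo={v}
  n5 li={v} lo=∅
  n6 li=∅ lo=∅
  n7 li=∅ lo=∅

Interfere edges:
  e: {j,v,w}
  j: {e}
  v: {e,w}
  w: {e,v}

Colouring:
  {e,v,w} pairwise interfere (3-clique) ⇒ χ ≥ 3
  3-colouring: R0={e}  R1={j,v}  R2={w}
  χ = 3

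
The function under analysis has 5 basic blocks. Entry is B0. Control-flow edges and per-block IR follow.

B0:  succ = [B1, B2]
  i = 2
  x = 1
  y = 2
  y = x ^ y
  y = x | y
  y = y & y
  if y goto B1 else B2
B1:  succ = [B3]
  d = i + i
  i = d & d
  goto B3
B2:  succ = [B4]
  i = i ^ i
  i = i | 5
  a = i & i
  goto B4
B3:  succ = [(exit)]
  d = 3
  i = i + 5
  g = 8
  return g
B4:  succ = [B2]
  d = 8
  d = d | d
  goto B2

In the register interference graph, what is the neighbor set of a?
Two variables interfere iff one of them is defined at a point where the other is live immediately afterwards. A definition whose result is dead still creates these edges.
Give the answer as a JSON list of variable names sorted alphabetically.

Answer: ["i"]

Analysis:
def/use:
  B0: {i,x,y} / ∅
  B1: {d,i} / {i}
  B2: {a,i} / {i}
  B3: {d,g,i} / {i}
  B4: {d} / ∅

Live sets:
  B0: in=∅ out={i}
  B1: in={i} out={i}
  B2: in={i} out={i}
  B3: in={i} out=∅
  B4: in={i} out={i}

Interference:
  a — {i}
  d — {i}
  g — ∅
  i — {a,d,x,y}
  x — {i,y}
  y — {i,x}

N(a) = ["i"]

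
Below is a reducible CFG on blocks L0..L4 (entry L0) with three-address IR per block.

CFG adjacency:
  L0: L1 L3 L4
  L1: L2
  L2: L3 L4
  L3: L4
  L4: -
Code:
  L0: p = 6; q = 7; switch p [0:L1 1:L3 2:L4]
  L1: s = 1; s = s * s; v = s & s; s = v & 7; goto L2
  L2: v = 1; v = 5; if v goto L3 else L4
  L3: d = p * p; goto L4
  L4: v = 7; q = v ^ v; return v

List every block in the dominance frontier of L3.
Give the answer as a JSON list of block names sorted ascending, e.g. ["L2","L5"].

Answer: ["L4"]

Analysis:
idom tree: L1←L0 L2←L1 L3←L0 L4←L0
Dom at joins:
  L3: preds {L0,L2}: {L0} ∩ {L0,L1,L2} = {L0}; idom=L0
  L4: preds {L0,L2,L3}: {L0} ∩ {L0,L1,L2} ∩ {L0,L3} = {L0}; idom=L0

DF derivation:
  join L3 pred L0: · stop@L0
  join L3 pred L2: L2→L1 stop@L0
  join L4 pred L0: · stop@L0
  join L4 pred L2: L2→L1 stop@L0
  join L4 pred L3: L3 stop@L0
  DF(L0)=∅
  DF(L1)={L3,L4}
  DF(L2)={L3,L4}
  DF(L3)={L4}
  DF(L4)=∅

DF(L3) = ["L4"]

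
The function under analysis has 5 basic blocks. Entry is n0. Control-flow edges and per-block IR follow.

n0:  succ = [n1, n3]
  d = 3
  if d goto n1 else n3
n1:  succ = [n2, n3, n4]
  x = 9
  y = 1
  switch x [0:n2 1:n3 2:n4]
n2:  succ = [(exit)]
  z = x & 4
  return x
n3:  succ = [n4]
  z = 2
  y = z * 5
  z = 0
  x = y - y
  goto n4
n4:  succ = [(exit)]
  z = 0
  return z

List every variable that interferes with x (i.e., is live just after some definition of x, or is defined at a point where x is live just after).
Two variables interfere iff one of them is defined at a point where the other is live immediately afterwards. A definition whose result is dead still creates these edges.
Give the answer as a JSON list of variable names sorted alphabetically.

Answer: ["y", "z"]

Working:
def/use:
  n0 def {d} use ∅
  n1 def {x,y} use ∅
  n2 def {z} use {x}
  n3 def {x,y,z} use ∅
  n4 def {z} use ∅

Liveness:
  n0 li=∅ lo=∅
  n1 li=∅ lo={x}
  n2 li={x} lo=∅
  n3 li=∅ lo=∅
  n4 li=∅ lo=∅

Interference:
  d: ∅
  x: {y,z}
  y: {x,z}
  z: {x,y}

N(x) = ["y", "z"]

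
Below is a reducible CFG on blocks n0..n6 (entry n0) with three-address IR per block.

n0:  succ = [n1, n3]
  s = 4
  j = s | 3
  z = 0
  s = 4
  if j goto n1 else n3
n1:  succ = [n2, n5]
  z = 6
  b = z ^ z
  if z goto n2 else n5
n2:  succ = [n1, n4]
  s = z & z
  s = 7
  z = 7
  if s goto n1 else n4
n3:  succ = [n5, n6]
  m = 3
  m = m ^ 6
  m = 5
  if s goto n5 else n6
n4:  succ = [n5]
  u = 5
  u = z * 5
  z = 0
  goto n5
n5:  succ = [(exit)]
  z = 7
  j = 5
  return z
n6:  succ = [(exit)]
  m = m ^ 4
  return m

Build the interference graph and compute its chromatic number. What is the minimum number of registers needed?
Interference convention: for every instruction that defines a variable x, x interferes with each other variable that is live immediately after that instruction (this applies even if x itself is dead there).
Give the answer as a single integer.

Answer: 3

Analysis:
Block summaries:
  n0: {j,s,z} / ∅
  n1: {b,z} / ∅
  n2: {s,z} / {z}
  n3: {m} / {s}
  n4: {u,z} / {z}
  n5: {j,z} / ∅
  n6: {m} / {m}

Liveness:
  n0: in=∅ out={s}
  n1: in=∅ out={z}
  n2: in={z} out={z}
  n3: in={s} out={m}
  n4: in={z} out=∅
  n5: in=∅ out=∅
  n6: in={m} out=∅

Interfere edges:
  b↔{z}
  j↔{s,z}
  m↔{s}
  s↔{j,m,z}
  u↔{z}
  z↔{b,j,s,u}

Registers:
  {j,s,z} pairwise interfere (3-clique) ⇒ χ ≥ 3
  3-colouring: c0={m,z}  c1={b,s,u}  c2={j}
  χ = 3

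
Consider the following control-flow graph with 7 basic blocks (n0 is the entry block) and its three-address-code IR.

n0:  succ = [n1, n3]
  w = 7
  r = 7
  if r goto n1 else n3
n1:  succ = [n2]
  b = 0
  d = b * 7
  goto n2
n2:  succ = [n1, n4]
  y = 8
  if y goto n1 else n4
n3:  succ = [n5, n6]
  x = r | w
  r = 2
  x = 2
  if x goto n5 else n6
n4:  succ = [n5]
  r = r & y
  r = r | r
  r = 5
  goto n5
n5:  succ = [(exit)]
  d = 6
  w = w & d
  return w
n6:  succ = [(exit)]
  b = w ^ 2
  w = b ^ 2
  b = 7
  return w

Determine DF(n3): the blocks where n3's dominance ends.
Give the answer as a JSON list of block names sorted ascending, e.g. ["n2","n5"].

idom tree: n1←n0 n2←n1 n3←n0 n4←n2 n5←n0 n6←n3
Dom∩ at merges:
  n1: preds {n0,n2}: {n0} ∩ {n0,n1,n2} = {n0}; idom=n0
  n5: preds {n3,n4}: {n0,n3} ∩ {n0,n1,n2,n4} = {n0}; idom=n0

DF walk-up:
  n1←n0: walk · to n0
  n1←n2: walk n2→n1 to n0
  n5←n3: walk n3 to n0
  n5←n4: walk n4→n2→n1 to n0
  DF(n0)=∅
  DF(n1)={n1,n5}
  DF(n2)={n1,n5}
  DF(n3)={n5}
  DF(n4)={n5}
  DF(n5)=∅
  DF(n6)=∅

DF(n3) = ["n5"]

Answer: ["n5"]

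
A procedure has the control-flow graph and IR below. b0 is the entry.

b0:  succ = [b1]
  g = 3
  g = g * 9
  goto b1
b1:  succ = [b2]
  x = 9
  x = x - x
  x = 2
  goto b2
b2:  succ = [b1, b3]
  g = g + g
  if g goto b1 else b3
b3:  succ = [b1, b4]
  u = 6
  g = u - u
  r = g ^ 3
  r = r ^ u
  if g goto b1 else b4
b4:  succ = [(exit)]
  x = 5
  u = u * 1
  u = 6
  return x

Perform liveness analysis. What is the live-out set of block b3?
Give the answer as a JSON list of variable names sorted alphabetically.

Per-block:
  b0: {g} / ∅
  b1: {x} / ∅
  b2: {g} / {g}
  b3: {g,r,u} / ∅
  b4: {u,x} / {u}

Live sets:
  b0: in=∅ out={g}
  b1: in={g} out={g}
  b2: in={g} out={g}
  b3: in=∅ out={g,u}
  b4: in={u} out=∅

live-out(b3) = ["g", "u"]

Answer: ["g", "u"]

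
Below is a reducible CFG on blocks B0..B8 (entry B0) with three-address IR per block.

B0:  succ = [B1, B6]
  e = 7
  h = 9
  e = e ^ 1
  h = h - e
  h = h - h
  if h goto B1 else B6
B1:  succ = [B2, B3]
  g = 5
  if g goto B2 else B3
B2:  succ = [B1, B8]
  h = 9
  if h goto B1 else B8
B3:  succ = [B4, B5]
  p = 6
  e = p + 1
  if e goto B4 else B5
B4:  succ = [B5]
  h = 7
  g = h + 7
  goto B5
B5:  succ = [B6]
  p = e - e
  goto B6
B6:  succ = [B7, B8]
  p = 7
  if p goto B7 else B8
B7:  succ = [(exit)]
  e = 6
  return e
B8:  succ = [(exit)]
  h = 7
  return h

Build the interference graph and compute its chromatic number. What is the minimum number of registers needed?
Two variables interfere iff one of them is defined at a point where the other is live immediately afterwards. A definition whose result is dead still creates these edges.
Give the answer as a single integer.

Answer: 2

Analysis:
Block summaries:
  B0: {e,h} / ∅
  B1: {g} / ∅
  B2: {h} / ∅
  B3: {e,p} / ∅
  B4: {g,h} / ∅
  B5: {p} / {e}
  B6: {p} / ∅
  B7: {e} / ∅
  B8: {h} / ∅

Liveness:
  B0 li=∅ lo=∅
  B1 li=∅ lo=∅
  B2 li=∅ lo=∅
  B3 li=∅ lo={e}
  B4 li={e} lo={e}
  B5 li={e} lo=∅
  B6 li=∅ lo=∅
  B7 li=∅ lo=∅
  B8 li=∅ lo=∅

Interfere edges:
  e: {g,h}
  g: {e}
  h: {e}
  p: ∅

Chromatic number:
  {e,g} pairwise interfere (2-clique) ⇒ χ ≥ 2
  assign e→R0 g→R1 h→R1 p→R0 — no edge inside a register ⇒ χ ≤ 2
  χ = 2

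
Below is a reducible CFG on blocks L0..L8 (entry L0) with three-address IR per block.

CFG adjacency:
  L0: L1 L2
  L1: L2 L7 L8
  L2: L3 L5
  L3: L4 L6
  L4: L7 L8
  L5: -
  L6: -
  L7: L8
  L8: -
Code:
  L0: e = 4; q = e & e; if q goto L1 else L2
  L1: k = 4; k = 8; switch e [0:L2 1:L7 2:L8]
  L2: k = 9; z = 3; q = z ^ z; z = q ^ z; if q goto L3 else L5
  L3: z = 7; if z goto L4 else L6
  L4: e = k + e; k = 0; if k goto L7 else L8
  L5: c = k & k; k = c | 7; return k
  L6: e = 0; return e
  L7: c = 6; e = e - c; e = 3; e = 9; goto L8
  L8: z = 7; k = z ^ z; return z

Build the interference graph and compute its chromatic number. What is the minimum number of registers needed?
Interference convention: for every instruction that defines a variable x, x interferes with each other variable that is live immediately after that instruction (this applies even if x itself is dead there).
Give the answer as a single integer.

Answer: 4

Analysis:
Per-block:
  L0 def {e,q} use ∅
  L1 def {k} use {e}
  L2 def {k,q,z} use ∅
  L3 def {z} use ∅
  L4 def {e,k} use {e,k}
  L5 def {c,k} use {k}
  L6 def {e} use ∅
  L7 def {c,e} use {e}
  L8 def {k,z} use ∅

Live sets:
  L0 li=∅ lo={e}
  L1 li={e} lo={e}
  L2 li={e} lo={e,k}
  L3 li={e,k} lo={e,k}
  L4 li={e,k} lo={e}
  L5 li={k} lo=∅
  L6 li=∅ lo=∅
  L7 li={e} lo=∅
  L8 li=∅ lo=∅

Interfere edges:
  c — {e}
  e — {c,k,q,z}
  k — {e,q,z}
  q — {e,k,z}
  z — {e,k,q}

Chromatic number:
  {e,k,q,z} pairwise interfere (4-clique) ⇒ χ ≥ 4
  4-colouring: c0={e}  c1={c,k}  c2={q}  c3={z}
  χ = 4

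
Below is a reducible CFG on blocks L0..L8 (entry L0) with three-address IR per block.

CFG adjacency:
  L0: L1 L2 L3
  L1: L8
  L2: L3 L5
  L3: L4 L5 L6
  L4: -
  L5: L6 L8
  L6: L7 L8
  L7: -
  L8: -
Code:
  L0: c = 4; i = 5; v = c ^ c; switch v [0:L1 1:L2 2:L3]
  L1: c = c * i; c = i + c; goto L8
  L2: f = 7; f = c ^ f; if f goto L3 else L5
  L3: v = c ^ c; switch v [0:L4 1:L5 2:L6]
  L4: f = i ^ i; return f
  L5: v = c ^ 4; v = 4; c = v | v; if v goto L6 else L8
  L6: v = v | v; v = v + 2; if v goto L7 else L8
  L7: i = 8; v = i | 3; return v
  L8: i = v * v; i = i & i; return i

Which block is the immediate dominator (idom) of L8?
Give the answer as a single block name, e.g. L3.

Answer: L0

Analysis:
idom tree: L1←L0 L2←L0 L3←L0 L4←L3 L5←L0 L6←L0 L7←L6 L8←L0
Dom∩ at merges:
  L3: preds {L0,L2}: {L0} ∩ {L0,L2} = {L0}; idom=L0
  L5: preds {L2,L3}: {L0,L2} ∩ {L0,L3} = {L0}; idom=L0
  L6: preds {L3,L5}: {L0,L3} ∩ {L0,L5} = {L0}; idom=L0
  L8: preds {L1,L5,L6}: {L0,L1} ∩ {L0,L5} ∩ {L0,L6} = {L0}; idom=L0

idom(L8) = L0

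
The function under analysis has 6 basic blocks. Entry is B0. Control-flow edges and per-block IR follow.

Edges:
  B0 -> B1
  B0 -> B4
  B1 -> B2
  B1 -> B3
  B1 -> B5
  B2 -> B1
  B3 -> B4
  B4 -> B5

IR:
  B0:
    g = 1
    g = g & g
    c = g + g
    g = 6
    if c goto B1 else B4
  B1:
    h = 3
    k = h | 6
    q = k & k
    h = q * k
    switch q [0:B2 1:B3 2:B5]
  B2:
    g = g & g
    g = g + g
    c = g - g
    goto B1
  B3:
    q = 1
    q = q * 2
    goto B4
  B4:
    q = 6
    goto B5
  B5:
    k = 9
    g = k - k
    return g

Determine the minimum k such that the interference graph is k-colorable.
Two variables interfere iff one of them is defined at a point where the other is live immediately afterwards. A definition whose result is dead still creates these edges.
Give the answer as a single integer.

Answer: 3

Derivation:
def/use:
  B0: def={c,g} ue=∅
  B1: def={h,k,q} ue=∅
  B2: def={c,g} ue={g}
  B3: def={q} ue=∅
  B4: def={q} ue=∅
  B5: def={g,k} ue=∅

Live sets:
  B0: in=∅ out={g}
  B1: in={g} out={g}
  B2: in={g} out={g}
  B3: in=∅ out=∅
  B4: in=∅ out=∅
  B5: in=∅ out=∅

Interference:
  c — {g}
  g — {c,h,k,q}
  h — {g,q}
  k — {g,q}
  q — {g,h,k}

Colouring:
  clique {g,h,q} ⇒ need ≥ 3
  assign c→r1 g→r0 h→r2 k→r2 q→r1 — no edge inside a register ⇒ χ ≤ 3
  χ = 3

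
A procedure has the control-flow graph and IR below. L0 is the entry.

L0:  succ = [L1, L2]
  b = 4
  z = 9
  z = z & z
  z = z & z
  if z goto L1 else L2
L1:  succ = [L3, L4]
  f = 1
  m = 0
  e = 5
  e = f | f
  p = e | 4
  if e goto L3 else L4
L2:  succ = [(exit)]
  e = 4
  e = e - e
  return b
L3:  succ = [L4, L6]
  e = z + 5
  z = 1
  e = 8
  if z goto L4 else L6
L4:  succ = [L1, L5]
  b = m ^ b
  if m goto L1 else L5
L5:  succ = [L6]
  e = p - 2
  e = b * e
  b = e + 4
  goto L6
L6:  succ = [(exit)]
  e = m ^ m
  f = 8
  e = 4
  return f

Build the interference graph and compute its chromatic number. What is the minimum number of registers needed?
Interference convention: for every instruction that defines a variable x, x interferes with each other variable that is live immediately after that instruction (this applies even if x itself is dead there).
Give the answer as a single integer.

Answer: 5

Derivation:
def/use:
  L0: {b,z} / ∅
  L1: {e,f,m,p} / ∅
  L2: {e} / {b}
  L3: {e,z} / {z}
  L4: {b} / {b,m}
  L5: {b,e} / {b,p}
  L6: {e,f} / {m}

Live sets:
  live L0: ∅→{b,z}
  live L1: {b,z}→{b,m,p,z}
  live L2: {b}→∅
  live L3: {b,m,p,z}→{b,m,p,z}
  live L4: {b,m,p,z}→{b,m,p,z}
  live L5: {b,m,p}→{m}
  live L6: {m}→∅

Interfere edges:
  b↔{e,f,m,p,z}
  e↔{b,f,m,p,z}
  f↔{b,e,m,z}
  m↔{b,e,f,p,z}
  p↔{b,e,m,z}
  z↔{b,e,f,m,p}

Registers:
  lower bound: {b,e,f,m,z} mutually conflict ⇒ χ ≥ 5
  assign b→c0 e→c1 f→c4 m→c2 p→c4 z→c3 — no edge inside a register ⇒ χ ≤ 5
  χ = 5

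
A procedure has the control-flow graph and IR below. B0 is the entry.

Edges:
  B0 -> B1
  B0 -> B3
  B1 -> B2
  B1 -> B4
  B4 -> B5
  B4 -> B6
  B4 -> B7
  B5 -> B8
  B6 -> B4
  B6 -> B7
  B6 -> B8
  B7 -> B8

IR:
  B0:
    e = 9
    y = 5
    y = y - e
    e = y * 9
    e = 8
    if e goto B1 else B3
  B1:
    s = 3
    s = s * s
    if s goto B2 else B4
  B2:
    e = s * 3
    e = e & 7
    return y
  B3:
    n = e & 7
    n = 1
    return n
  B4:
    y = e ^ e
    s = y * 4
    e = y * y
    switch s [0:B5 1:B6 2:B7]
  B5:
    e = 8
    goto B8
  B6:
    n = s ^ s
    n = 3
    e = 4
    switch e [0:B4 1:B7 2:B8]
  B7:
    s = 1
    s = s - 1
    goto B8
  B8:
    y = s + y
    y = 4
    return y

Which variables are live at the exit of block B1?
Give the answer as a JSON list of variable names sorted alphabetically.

Answer: ["e", "s", "y"]

Derivation:
Per-block:
  B0: def={e,y} ue=∅
  B1: def={s} ue=∅
  B2: def={e} ue={s,y}
  B3: def={n} ue={e}
  B4: def={e,s,y} ue={e}
  B5: def={e} ue=∅
  B6: def={e,n} ue={s}
  B7: def={s} ue=∅
  B8: def={y} ue={s,y}

Backward fixpoint:
  B0 li=∅ lo={e,y}
  B1 li={e,y} lo={e,s,y}
  B2 li={s,y} lo=∅
  B3 li={e} lo=∅
  B4 li={e} lo={s,y}
  B5 li={s,y} lo={s,y}
  B6 li={s,y} lo={e,s,y}
  B7 li={y} lo={s,y}
  B8 li={s,y} lo=∅

live-out(B1) = ["e", "s", "y"]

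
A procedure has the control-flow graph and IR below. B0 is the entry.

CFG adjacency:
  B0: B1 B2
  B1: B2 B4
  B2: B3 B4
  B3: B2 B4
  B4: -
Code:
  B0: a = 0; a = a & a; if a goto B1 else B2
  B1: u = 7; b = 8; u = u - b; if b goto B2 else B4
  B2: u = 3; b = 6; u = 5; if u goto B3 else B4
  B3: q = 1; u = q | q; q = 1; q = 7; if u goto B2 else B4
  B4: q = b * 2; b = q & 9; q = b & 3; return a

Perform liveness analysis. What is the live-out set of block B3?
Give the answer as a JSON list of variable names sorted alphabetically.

Answer: ["a", "b"]

Derivation:
def/use:
  B0: {a} / ∅
  B1: {b,u} / ∅
  B2: {b,u} / ∅
  B3: {q,u} / ∅
  B4: {b,q} / {a,b}

Live sets:
  B0 li=∅ lo={a}
  B1 li={a} lo={a,b}
  B2 li={a} lo={a,b}
  B3 li={a,b} lo={a,b}
  B4 li={a,b} lo=∅

live-out(B3) = ["a", "b"]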